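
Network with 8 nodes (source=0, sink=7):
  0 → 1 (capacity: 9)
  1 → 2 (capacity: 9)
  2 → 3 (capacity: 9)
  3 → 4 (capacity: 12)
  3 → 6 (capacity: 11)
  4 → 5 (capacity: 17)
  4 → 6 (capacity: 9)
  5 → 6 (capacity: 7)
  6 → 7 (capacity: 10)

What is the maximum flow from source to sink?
Maximum flow = 9

Max flow: 9

Flow assignment:
  0 → 1: 9/9
  1 → 2: 9/9
  2 → 3: 9/9
  3 → 6: 9/11
  6 → 7: 9/10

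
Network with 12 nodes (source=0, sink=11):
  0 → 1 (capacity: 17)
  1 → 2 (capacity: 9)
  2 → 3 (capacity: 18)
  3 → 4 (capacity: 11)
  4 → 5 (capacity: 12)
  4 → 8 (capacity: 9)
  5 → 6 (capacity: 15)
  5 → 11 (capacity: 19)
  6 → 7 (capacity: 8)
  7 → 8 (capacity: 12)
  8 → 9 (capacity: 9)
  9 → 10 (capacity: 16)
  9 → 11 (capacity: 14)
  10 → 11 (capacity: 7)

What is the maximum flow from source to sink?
Maximum flow = 9

Max flow: 9

Flow assignment:
  0 → 1: 9/17
  1 → 2: 9/9
  2 → 3: 9/18
  3 → 4: 9/11
  4 → 5: 9/12
  5 → 11: 9/19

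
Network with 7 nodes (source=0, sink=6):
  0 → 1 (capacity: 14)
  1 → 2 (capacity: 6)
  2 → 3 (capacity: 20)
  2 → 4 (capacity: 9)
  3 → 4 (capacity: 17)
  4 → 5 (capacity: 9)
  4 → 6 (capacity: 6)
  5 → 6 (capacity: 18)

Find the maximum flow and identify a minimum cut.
Max flow = 6, Min cut edges: (1,2)

Maximum flow: 6
Minimum cut: (1,2)
Partition: S = [0, 1], T = [2, 3, 4, 5, 6]

Max-flow min-cut theorem verified: both equal 6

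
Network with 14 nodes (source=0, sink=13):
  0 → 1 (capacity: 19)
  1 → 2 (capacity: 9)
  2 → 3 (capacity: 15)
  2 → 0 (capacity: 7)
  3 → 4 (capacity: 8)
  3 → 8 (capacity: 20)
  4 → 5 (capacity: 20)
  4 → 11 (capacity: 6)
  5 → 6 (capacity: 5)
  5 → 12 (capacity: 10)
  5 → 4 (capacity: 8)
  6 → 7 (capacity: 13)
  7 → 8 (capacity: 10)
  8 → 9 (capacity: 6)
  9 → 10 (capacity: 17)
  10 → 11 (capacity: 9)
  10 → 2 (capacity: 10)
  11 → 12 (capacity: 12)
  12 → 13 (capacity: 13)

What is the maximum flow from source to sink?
Maximum flow = 9

Max flow: 9

Flow assignment:
  0 → 1: 9/19
  1 → 2: 9/9
  2 → 3: 9/15
  3 → 4: 8/8
  3 → 8: 1/20
  4 → 5: 8/20
  5 → 12: 8/10
  8 → 9: 1/6
  9 → 10: 1/17
  10 → 11: 1/9
  11 → 12: 1/12
  12 → 13: 9/13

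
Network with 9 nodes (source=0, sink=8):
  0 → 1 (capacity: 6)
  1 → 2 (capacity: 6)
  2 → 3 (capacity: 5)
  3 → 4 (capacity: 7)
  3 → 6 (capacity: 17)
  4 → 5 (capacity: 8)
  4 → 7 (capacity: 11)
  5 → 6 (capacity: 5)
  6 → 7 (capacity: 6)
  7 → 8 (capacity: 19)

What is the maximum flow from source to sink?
Maximum flow = 5

Max flow: 5

Flow assignment:
  0 → 1: 5/6
  1 → 2: 5/6
  2 → 3: 5/5
  3 → 4: 5/7
  4 → 7: 5/11
  7 → 8: 5/19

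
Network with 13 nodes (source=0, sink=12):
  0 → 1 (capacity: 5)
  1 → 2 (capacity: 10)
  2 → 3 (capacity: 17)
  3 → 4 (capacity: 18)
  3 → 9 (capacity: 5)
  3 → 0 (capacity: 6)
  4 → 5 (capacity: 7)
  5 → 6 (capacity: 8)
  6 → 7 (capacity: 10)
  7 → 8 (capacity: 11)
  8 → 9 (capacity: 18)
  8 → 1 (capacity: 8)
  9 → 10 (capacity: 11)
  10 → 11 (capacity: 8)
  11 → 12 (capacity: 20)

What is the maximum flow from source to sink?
Maximum flow = 5

Max flow: 5

Flow assignment:
  0 → 1: 5/5
  1 → 2: 5/10
  2 → 3: 5/17
  3 → 9: 5/5
  9 → 10: 5/11
  10 → 11: 5/8
  11 → 12: 5/20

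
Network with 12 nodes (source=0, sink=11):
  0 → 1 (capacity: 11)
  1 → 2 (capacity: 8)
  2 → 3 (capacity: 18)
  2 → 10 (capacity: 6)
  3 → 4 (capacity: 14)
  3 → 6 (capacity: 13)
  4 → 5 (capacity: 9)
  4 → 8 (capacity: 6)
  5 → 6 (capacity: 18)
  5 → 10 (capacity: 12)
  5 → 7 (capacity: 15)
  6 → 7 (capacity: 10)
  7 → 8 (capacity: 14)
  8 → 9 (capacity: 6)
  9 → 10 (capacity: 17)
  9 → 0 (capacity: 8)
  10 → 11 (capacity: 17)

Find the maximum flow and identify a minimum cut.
Max flow = 8, Min cut edges: (1,2)

Maximum flow: 8
Minimum cut: (1,2)
Partition: S = [0, 1], T = [2, 3, 4, 5, 6, 7, 8, 9, 10, 11]

Max-flow min-cut theorem verified: both equal 8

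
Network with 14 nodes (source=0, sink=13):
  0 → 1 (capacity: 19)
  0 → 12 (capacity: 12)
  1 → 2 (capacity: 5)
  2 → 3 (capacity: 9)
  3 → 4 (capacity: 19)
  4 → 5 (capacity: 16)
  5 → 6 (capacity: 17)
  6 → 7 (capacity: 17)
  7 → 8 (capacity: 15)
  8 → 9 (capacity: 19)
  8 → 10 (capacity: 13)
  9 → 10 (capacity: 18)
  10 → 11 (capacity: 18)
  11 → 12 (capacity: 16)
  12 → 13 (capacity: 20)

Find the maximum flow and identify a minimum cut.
Max flow = 17, Min cut edges: (0,12), (1,2)

Maximum flow: 17
Minimum cut: (0,12), (1,2)
Partition: S = [0, 1], T = [2, 3, 4, 5, 6, 7, 8, 9, 10, 11, 12, 13]

Max-flow min-cut theorem verified: both equal 17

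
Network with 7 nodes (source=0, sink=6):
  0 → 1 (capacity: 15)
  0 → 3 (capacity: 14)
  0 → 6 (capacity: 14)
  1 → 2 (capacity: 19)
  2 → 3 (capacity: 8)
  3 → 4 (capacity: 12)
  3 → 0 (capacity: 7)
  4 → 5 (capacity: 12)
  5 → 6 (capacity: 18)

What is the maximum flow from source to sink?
Maximum flow = 26

Max flow: 26

Flow assignment:
  0 → 1: 8/15
  0 → 3: 4/14
  0 → 6: 14/14
  1 → 2: 8/19
  2 → 3: 8/8
  3 → 4: 12/12
  4 → 5: 12/12
  5 → 6: 12/18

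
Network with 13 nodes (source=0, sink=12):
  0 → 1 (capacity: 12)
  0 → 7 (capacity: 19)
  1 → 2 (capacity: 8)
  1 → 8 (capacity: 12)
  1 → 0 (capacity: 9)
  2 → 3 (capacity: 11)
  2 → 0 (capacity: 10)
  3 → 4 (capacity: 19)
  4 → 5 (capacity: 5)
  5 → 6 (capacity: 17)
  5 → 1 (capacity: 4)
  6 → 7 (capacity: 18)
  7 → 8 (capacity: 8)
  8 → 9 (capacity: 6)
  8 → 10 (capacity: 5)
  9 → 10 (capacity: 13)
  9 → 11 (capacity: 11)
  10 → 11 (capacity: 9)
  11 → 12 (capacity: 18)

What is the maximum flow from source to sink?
Maximum flow = 11

Max flow: 11

Flow assignment:
  0 → 1: 3/12
  0 → 7: 8/19
  1 → 8: 3/12
  7 → 8: 8/8
  8 → 9: 6/6
  8 → 10: 5/5
  9 → 11: 6/11
  10 → 11: 5/9
  11 → 12: 11/18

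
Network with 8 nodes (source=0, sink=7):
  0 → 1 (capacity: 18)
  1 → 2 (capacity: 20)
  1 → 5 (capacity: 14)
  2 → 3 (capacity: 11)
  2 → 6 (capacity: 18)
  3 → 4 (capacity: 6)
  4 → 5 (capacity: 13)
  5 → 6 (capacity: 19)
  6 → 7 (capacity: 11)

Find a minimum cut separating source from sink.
Min cut value = 11, edges: (6,7)

Min cut value: 11
Partition: S = [0, 1, 2, 3, 4, 5, 6], T = [7]
Cut edges: (6,7)

By max-flow min-cut theorem, max flow = min cut = 11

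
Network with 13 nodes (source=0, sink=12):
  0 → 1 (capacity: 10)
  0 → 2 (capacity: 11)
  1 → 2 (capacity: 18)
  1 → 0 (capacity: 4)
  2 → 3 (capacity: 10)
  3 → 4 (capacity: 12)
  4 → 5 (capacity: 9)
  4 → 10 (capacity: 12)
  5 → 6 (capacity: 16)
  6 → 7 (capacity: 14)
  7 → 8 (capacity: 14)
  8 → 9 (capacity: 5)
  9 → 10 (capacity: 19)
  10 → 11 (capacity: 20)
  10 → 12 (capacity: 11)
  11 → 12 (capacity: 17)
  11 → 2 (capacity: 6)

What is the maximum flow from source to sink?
Maximum flow = 10

Max flow: 10

Flow assignment:
  0 → 2: 10/11
  2 → 3: 10/10
  3 → 4: 10/12
  4 → 10: 10/12
  10 → 12: 10/11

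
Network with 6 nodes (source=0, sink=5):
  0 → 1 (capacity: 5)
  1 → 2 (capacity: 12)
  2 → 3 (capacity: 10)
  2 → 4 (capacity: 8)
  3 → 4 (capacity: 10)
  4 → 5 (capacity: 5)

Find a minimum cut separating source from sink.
Min cut value = 5, edges: (4,5)

Min cut value: 5
Partition: S = [0, 1, 2, 3, 4], T = [5]
Cut edges: (4,5)

By max-flow min-cut theorem, max flow = min cut = 5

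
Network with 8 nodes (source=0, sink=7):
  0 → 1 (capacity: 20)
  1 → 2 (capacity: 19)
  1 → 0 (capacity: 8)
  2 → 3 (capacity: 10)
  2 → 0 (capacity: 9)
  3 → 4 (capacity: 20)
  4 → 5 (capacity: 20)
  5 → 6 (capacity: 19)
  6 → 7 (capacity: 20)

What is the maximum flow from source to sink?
Maximum flow = 10

Max flow: 10

Flow assignment:
  0 → 1: 19/20
  1 → 2: 19/19
  2 → 3: 10/10
  2 → 0: 9/9
  3 → 4: 10/20
  4 → 5: 10/20
  5 → 6: 10/19
  6 → 7: 10/20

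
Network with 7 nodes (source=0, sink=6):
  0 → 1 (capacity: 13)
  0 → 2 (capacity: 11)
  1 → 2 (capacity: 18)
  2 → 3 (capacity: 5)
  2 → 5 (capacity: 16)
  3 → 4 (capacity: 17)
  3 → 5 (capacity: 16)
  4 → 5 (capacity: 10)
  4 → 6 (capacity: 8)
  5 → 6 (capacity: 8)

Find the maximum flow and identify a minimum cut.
Max flow = 13, Min cut edges: (2,3), (5,6)

Maximum flow: 13
Minimum cut: (2,3), (5,6)
Partition: S = [0, 1, 2, 5], T = [3, 4, 6]

Max-flow min-cut theorem verified: both equal 13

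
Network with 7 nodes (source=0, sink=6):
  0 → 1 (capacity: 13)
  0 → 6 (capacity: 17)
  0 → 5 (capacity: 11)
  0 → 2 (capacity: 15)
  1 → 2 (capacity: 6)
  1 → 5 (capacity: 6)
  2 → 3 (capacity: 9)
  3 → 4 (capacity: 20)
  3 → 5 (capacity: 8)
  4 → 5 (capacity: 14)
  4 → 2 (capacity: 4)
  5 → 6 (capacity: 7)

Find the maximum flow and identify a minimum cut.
Max flow = 24, Min cut edges: (0,6), (5,6)

Maximum flow: 24
Minimum cut: (0,6), (5,6)
Partition: S = [0, 1, 2, 3, 4, 5], T = [6]

Max-flow min-cut theorem verified: both equal 24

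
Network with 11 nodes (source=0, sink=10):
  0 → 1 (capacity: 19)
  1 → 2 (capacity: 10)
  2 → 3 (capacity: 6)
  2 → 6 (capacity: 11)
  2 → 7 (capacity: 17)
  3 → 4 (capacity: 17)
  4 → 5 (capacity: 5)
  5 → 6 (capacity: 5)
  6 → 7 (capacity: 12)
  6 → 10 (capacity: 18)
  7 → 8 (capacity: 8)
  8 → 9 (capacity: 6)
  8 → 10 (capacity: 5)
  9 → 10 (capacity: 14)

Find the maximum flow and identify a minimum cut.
Max flow = 10, Min cut edges: (1,2)

Maximum flow: 10
Minimum cut: (1,2)
Partition: S = [0, 1], T = [2, 3, 4, 5, 6, 7, 8, 9, 10]

Max-flow min-cut theorem verified: both equal 10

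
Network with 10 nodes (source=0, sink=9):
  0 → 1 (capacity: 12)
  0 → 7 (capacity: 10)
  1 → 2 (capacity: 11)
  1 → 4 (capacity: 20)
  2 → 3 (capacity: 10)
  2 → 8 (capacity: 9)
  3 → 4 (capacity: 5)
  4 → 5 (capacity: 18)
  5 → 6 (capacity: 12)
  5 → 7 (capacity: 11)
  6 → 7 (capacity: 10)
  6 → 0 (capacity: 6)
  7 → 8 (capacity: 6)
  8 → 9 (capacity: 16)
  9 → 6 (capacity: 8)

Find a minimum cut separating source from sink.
Min cut value = 15, edges: (2,8), (7,8)

Min cut value: 15
Partition: S = [0, 1, 2, 3, 4, 5, 6, 7], T = [8, 9]
Cut edges: (2,8), (7,8)

By max-flow min-cut theorem, max flow = min cut = 15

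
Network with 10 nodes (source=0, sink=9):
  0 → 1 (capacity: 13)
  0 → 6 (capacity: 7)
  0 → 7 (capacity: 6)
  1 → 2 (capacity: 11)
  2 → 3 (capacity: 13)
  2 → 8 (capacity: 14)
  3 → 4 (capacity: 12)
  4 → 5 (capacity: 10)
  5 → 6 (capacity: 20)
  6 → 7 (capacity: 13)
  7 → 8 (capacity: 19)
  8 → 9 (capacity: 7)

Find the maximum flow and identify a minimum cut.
Max flow = 7, Min cut edges: (8,9)

Maximum flow: 7
Minimum cut: (8,9)
Partition: S = [0, 1, 2, 3, 4, 5, 6, 7, 8], T = [9]

Max-flow min-cut theorem verified: both equal 7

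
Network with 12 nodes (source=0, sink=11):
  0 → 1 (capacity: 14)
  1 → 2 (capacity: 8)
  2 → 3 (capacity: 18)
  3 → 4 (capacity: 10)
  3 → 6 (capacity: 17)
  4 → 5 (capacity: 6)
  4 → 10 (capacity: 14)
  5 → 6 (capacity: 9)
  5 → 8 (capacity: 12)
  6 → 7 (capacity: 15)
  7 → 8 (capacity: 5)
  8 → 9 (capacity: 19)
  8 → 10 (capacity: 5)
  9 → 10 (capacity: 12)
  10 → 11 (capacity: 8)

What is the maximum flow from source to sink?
Maximum flow = 8

Max flow: 8

Flow assignment:
  0 → 1: 8/14
  1 → 2: 8/8
  2 → 3: 8/18
  3 → 4: 8/10
  4 → 10: 8/14
  10 → 11: 8/8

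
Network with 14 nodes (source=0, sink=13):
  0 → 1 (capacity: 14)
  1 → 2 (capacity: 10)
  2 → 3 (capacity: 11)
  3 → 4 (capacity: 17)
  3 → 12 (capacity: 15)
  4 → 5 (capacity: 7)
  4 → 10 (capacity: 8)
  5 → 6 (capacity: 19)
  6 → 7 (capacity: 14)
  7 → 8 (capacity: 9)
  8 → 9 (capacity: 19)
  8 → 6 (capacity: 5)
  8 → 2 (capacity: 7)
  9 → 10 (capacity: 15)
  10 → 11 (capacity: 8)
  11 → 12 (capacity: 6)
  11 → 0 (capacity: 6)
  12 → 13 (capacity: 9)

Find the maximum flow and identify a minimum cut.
Max flow = 9, Min cut edges: (12,13)

Maximum flow: 9
Minimum cut: (12,13)
Partition: S = [0, 1, 2, 3, 4, 5, 6, 7, 8, 9, 10, 11, 12], T = [13]

Max-flow min-cut theorem verified: both equal 9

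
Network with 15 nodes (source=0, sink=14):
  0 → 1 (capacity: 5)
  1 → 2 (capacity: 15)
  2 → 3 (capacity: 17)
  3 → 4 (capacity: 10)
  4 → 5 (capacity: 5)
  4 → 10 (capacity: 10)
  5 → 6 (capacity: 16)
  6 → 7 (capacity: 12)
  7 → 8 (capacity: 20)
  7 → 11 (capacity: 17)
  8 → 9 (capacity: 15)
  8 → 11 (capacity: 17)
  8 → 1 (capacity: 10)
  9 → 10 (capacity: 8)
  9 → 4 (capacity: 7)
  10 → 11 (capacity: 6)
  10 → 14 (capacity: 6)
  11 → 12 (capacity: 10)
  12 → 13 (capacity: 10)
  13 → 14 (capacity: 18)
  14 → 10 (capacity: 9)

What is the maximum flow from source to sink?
Maximum flow = 5

Max flow: 5

Flow assignment:
  0 → 1: 5/5
  1 → 2: 5/15
  2 → 3: 5/17
  3 → 4: 5/10
  4 → 10: 5/10
  10 → 14: 5/6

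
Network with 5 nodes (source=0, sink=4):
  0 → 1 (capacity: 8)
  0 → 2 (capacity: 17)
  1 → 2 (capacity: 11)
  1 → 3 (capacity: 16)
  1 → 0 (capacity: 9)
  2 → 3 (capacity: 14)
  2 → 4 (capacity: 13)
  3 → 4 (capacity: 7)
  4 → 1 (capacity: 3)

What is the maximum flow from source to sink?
Maximum flow = 20

Max flow: 20

Flow assignment:
  0 → 1: 8/8
  0 → 2: 12/17
  1 → 2: 8/11
  2 → 3: 7/14
  2 → 4: 13/13
  3 → 4: 7/7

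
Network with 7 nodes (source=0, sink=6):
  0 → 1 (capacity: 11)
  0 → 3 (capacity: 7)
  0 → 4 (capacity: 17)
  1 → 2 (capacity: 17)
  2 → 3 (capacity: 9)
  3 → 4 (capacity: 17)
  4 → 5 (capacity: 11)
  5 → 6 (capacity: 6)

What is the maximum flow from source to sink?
Maximum flow = 6

Max flow: 6

Flow assignment:
  0 → 1: 6/11
  1 → 2: 6/17
  2 → 3: 6/9
  3 → 4: 6/17
  4 → 5: 6/11
  5 → 6: 6/6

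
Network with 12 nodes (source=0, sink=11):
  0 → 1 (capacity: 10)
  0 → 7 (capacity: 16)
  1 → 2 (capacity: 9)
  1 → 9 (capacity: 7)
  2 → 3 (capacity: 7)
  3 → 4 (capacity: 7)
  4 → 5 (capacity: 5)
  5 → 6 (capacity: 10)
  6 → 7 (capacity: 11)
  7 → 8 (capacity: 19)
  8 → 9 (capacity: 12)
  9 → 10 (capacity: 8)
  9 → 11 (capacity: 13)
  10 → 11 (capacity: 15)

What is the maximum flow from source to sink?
Maximum flow = 19

Max flow: 19

Flow assignment:
  0 → 1: 7/10
  0 → 7: 12/16
  1 → 9: 7/7
  7 → 8: 12/19
  8 → 9: 12/12
  9 → 10: 6/8
  9 → 11: 13/13
  10 → 11: 6/15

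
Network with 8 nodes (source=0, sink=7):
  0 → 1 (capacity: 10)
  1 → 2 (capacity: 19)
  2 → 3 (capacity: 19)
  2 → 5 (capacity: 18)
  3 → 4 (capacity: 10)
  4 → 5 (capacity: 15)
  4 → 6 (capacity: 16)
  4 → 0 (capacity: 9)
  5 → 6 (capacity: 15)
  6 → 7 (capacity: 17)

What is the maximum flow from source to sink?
Maximum flow = 10

Max flow: 10

Flow assignment:
  0 → 1: 10/10
  1 → 2: 10/19
  2 → 5: 10/18
  5 → 6: 10/15
  6 → 7: 10/17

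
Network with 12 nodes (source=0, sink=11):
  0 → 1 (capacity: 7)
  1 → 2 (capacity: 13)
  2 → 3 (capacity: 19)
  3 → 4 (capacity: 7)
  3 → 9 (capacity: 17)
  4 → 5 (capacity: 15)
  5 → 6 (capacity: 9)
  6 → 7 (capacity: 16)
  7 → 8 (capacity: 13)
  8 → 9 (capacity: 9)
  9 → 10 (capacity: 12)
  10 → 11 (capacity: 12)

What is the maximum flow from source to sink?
Maximum flow = 7

Max flow: 7

Flow assignment:
  0 → 1: 7/7
  1 → 2: 7/13
  2 → 3: 7/19
  3 → 9: 7/17
  9 → 10: 7/12
  10 → 11: 7/12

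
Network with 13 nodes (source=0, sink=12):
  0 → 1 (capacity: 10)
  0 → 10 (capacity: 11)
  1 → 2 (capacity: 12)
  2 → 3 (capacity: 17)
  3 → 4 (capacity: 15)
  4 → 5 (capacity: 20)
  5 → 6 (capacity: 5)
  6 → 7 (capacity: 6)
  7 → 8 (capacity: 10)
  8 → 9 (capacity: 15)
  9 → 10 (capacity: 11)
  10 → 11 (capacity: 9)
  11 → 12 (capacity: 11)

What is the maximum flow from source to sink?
Maximum flow = 9

Max flow: 9

Flow assignment:
  0 → 1: 5/10
  0 → 10: 4/11
  1 → 2: 5/12
  2 → 3: 5/17
  3 → 4: 5/15
  4 → 5: 5/20
  5 → 6: 5/5
  6 → 7: 5/6
  7 → 8: 5/10
  8 → 9: 5/15
  9 → 10: 5/11
  10 → 11: 9/9
  11 → 12: 9/11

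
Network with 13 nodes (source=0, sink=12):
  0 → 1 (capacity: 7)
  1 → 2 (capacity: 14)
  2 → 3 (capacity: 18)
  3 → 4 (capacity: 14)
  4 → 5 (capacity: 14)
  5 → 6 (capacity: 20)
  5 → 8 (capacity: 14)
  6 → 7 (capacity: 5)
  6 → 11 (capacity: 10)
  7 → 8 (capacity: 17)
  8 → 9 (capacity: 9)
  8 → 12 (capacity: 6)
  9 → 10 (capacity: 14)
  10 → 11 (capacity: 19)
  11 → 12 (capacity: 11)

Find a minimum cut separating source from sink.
Min cut value = 7, edges: (0,1)

Min cut value: 7
Partition: S = [0], T = [1, 2, 3, 4, 5, 6, 7, 8, 9, 10, 11, 12]
Cut edges: (0,1)

By max-flow min-cut theorem, max flow = min cut = 7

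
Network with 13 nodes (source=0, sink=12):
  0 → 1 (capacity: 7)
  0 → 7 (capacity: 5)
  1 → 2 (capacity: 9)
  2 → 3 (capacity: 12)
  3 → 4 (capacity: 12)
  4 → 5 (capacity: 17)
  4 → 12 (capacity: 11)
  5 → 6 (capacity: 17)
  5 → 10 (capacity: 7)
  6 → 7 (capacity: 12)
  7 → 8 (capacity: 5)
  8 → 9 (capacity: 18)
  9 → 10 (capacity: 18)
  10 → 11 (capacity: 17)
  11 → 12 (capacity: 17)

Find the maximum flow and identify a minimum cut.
Max flow = 12, Min cut edges: (0,1), (7,8)

Maximum flow: 12
Minimum cut: (0,1), (7,8)
Partition: S = [0, 6, 7], T = [1, 2, 3, 4, 5, 8, 9, 10, 11, 12]

Max-flow min-cut theorem verified: both equal 12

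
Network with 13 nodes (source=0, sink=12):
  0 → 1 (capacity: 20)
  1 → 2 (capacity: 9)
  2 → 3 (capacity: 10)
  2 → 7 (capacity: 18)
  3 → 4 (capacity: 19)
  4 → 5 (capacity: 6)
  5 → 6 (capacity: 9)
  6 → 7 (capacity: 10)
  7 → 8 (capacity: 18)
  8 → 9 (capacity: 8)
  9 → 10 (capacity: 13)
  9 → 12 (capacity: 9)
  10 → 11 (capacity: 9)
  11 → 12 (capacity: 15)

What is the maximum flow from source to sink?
Maximum flow = 8

Max flow: 8

Flow assignment:
  0 → 1: 8/20
  1 → 2: 8/9
  2 → 7: 8/18
  7 → 8: 8/18
  8 → 9: 8/8
  9 → 12: 8/9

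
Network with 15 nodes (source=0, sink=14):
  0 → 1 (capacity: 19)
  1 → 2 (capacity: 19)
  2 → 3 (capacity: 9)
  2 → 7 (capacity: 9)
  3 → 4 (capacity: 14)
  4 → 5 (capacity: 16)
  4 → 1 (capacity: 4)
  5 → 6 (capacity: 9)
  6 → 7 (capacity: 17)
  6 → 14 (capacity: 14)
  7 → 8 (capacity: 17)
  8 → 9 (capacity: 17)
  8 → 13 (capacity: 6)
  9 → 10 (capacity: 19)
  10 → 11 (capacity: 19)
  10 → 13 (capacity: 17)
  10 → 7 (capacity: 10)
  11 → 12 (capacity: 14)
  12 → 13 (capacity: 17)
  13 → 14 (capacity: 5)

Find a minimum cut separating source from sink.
Min cut value = 14, edges: (5,6), (13,14)

Min cut value: 14
Partition: S = [0, 1, 2, 3, 4, 5, 7, 8, 9, 10, 11, 12, 13], T = [6, 14]
Cut edges: (5,6), (13,14)

By max-flow min-cut theorem, max flow = min cut = 14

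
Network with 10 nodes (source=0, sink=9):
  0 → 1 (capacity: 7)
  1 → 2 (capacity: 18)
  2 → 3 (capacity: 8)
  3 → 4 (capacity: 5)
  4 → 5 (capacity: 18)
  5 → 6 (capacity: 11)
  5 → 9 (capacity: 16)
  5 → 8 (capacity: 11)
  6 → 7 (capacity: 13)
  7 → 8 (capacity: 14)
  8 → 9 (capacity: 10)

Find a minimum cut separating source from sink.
Min cut value = 5, edges: (3,4)

Min cut value: 5
Partition: S = [0, 1, 2, 3], T = [4, 5, 6, 7, 8, 9]
Cut edges: (3,4)

By max-flow min-cut theorem, max flow = min cut = 5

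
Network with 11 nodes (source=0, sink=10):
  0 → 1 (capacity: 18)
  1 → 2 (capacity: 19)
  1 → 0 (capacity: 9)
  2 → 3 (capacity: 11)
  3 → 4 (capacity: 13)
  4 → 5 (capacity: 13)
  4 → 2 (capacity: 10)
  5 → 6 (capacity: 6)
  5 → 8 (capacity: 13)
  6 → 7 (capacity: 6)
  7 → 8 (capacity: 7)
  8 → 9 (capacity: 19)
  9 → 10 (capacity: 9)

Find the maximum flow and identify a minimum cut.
Max flow = 9, Min cut edges: (9,10)

Maximum flow: 9
Minimum cut: (9,10)
Partition: S = [0, 1, 2, 3, 4, 5, 6, 7, 8, 9], T = [10]

Max-flow min-cut theorem verified: both equal 9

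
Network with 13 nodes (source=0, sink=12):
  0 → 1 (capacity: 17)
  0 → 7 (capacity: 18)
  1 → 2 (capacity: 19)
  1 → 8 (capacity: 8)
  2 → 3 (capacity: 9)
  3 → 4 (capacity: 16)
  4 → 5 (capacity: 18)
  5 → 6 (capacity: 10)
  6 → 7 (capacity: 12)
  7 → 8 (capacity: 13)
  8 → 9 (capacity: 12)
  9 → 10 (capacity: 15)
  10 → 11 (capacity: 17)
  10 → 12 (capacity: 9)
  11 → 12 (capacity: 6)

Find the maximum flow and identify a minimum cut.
Max flow = 12, Min cut edges: (8,9)

Maximum flow: 12
Minimum cut: (8,9)
Partition: S = [0, 1, 2, 3, 4, 5, 6, 7, 8], T = [9, 10, 11, 12]

Max-flow min-cut theorem verified: both equal 12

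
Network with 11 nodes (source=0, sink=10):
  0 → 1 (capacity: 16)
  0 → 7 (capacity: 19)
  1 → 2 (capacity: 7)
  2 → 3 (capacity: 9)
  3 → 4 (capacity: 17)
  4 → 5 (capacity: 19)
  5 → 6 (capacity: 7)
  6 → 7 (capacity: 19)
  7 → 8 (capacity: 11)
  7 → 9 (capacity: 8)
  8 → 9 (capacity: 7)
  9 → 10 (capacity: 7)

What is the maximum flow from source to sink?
Maximum flow = 7

Max flow: 7

Flow assignment:
  0 → 1: 7/16
  1 → 2: 7/7
  2 → 3: 7/9
  3 → 4: 7/17
  4 → 5: 7/19
  5 → 6: 7/7
  6 → 7: 7/19
  7 → 8: 7/11
  8 → 9: 7/7
  9 → 10: 7/7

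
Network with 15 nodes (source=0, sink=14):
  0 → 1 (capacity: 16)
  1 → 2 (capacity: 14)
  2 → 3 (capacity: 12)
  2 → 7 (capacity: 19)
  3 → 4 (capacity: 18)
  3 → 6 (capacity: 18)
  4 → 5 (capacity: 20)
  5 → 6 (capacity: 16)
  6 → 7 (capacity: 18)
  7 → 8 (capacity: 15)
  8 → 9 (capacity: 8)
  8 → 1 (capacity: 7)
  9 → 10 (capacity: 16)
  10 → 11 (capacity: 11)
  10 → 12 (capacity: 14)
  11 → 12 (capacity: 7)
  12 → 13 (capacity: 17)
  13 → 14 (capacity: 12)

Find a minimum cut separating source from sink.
Min cut value = 8, edges: (8,9)

Min cut value: 8
Partition: S = [0, 1, 2, 3, 4, 5, 6, 7, 8], T = [9, 10, 11, 12, 13, 14]
Cut edges: (8,9)

By max-flow min-cut theorem, max flow = min cut = 8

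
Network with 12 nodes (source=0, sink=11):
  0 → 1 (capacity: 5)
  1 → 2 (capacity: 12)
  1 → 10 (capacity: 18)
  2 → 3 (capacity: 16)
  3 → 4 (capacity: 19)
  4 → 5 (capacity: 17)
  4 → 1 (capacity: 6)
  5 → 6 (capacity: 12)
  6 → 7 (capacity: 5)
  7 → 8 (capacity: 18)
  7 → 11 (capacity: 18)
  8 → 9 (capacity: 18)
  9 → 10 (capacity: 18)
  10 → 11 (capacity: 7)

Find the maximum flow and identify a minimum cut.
Max flow = 5, Min cut edges: (0,1)

Maximum flow: 5
Minimum cut: (0,1)
Partition: S = [0], T = [1, 2, 3, 4, 5, 6, 7, 8, 9, 10, 11]

Max-flow min-cut theorem verified: both equal 5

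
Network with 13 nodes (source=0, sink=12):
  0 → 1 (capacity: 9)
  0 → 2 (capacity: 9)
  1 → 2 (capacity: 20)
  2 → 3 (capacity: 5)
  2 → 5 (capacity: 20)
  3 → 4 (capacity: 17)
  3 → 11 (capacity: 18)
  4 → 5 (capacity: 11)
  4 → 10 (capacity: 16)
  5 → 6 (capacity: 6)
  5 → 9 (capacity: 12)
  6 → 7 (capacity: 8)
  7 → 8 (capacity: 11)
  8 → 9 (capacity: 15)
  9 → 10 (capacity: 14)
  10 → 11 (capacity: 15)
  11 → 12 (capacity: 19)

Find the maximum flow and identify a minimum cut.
Max flow = 18, Min cut edges: (0,1), (0,2)

Maximum flow: 18
Minimum cut: (0,1), (0,2)
Partition: S = [0], T = [1, 2, 3, 4, 5, 6, 7, 8, 9, 10, 11, 12]

Max-flow min-cut theorem verified: both equal 18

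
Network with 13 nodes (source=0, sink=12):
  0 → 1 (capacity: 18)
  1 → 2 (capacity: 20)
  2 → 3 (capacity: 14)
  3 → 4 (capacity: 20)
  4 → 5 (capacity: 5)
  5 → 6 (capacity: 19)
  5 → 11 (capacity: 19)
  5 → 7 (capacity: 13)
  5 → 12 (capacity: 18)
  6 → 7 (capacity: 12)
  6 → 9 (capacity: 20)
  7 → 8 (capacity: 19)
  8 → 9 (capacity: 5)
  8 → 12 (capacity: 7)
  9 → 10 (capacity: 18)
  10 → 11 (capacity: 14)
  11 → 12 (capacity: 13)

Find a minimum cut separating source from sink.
Min cut value = 5, edges: (4,5)

Min cut value: 5
Partition: S = [0, 1, 2, 3, 4], T = [5, 6, 7, 8, 9, 10, 11, 12]
Cut edges: (4,5)

By max-flow min-cut theorem, max flow = min cut = 5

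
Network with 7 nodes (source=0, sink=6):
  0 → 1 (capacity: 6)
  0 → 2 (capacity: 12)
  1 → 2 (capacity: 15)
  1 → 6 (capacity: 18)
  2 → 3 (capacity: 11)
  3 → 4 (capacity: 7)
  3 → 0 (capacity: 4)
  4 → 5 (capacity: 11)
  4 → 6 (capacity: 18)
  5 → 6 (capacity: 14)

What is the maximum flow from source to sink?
Maximum flow = 13

Max flow: 13

Flow assignment:
  0 → 1: 6/6
  0 → 2: 11/12
  1 → 6: 6/18
  2 → 3: 11/11
  3 → 4: 7/7
  3 → 0: 4/4
  4 → 6: 7/18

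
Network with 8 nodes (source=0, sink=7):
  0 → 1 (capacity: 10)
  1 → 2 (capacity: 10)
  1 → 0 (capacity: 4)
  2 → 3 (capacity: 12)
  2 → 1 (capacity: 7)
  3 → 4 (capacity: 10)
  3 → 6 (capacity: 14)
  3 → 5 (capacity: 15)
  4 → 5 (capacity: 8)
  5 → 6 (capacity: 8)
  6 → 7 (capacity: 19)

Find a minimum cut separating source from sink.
Min cut value = 10, edges: (1,2)

Min cut value: 10
Partition: S = [0, 1], T = [2, 3, 4, 5, 6, 7]
Cut edges: (1,2)

By max-flow min-cut theorem, max flow = min cut = 10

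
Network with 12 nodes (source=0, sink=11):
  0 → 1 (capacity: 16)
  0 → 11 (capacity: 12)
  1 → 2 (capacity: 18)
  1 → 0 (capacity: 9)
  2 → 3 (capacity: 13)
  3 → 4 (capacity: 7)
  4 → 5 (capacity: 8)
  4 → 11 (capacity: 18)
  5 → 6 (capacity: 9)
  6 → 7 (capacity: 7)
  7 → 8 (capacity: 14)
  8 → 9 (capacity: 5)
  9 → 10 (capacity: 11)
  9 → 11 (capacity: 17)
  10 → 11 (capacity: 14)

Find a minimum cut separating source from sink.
Min cut value = 19, edges: (0,11), (3,4)

Min cut value: 19
Partition: S = [0, 1, 2, 3], T = [4, 5, 6, 7, 8, 9, 10, 11]
Cut edges: (0,11), (3,4)

By max-flow min-cut theorem, max flow = min cut = 19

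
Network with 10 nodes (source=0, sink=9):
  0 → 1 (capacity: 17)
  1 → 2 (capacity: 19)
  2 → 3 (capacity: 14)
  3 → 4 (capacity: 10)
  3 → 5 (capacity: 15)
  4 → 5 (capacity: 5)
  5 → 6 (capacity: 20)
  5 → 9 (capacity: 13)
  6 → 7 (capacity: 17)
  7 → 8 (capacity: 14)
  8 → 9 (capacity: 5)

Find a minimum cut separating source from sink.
Min cut value = 14, edges: (2,3)

Min cut value: 14
Partition: S = [0, 1, 2], T = [3, 4, 5, 6, 7, 8, 9]
Cut edges: (2,3)

By max-flow min-cut theorem, max flow = min cut = 14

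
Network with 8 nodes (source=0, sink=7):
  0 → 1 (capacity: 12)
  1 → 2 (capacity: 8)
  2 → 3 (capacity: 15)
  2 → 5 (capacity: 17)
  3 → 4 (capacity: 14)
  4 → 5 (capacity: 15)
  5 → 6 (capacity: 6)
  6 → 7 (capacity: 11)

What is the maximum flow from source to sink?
Maximum flow = 6

Max flow: 6

Flow assignment:
  0 → 1: 6/12
  1 → 2: 6/8
  2 → 5: 6/17
  5 → 6: 6/6
  6 → 7: 6/11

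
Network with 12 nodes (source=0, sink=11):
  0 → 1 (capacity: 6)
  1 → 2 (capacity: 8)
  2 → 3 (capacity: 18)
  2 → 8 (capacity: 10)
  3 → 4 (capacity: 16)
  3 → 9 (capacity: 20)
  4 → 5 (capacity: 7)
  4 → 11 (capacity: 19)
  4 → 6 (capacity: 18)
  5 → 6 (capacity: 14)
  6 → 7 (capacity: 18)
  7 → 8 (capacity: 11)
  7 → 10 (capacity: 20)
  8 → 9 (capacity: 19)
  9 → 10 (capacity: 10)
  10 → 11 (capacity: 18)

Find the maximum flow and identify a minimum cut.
Max flow = 6, Min cut edges: (0,1)

Maximum flow: 6
Minimum cut: (0,1)
Partition: S = [0], T = [1, 2, 3, 4, 5, 6, 7, 8, 9, 10, 11]

Max-flow min-cut theorem verified: both equal 6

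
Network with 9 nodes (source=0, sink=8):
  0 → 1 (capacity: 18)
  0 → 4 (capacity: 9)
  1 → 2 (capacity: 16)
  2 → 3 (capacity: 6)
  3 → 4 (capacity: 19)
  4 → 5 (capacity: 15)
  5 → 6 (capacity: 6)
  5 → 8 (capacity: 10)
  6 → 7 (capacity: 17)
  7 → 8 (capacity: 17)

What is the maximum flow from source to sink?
Maximum flow = 15

Max flow: 15

Flow assignment:
  0 → 1: 6/18
  0 → 4: 9/9
  1 → 2: 6/16
  2 → 3: 6/6
  3 → 4: 6/19
  4 → 5: 15/15
  5 → 6: 5/6
  5 → 8: 10/10
  6 → 7: 5/17
  7 → 8: 5/17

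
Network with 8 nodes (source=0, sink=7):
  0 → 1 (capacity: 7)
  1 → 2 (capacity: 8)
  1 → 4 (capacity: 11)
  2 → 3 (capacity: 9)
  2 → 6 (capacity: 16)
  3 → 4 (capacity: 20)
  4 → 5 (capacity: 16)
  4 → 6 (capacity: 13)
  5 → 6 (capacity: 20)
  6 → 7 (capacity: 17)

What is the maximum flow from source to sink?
Maximum flow = 7

Max flow: 7

Flow assignment:
  0 → 1: 7/7
  1 → 2: 7/8
  2 → 6: 7/16
  6 → 7: 7/17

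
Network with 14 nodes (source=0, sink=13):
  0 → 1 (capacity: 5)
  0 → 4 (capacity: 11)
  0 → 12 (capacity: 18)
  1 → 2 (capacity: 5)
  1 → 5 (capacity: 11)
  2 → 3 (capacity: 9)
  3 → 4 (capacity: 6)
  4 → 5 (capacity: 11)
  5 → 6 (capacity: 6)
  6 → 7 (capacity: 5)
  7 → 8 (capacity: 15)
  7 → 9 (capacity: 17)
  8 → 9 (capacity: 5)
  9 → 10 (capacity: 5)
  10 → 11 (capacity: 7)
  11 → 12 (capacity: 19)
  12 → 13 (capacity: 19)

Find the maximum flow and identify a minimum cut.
Max flow = 19, Min cut edges: (12,13)

Maximum flow: 19
Minimum cut: (12,13)
Partition: S = [0, 1, 2, 3, 4, 5, 6, 7, 8, 9, 10, 11, 12], T = [13]

Max-flow min-cut theorem verified: both equal 19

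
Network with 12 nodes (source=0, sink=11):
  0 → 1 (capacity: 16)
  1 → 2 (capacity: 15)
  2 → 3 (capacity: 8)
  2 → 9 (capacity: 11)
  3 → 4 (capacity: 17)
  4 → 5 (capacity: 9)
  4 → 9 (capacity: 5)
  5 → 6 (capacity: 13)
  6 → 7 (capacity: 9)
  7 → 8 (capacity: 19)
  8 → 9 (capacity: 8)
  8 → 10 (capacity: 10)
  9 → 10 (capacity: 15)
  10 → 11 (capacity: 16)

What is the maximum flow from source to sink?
Maximum flow = 15

Max flow: 15

Flow assignment:
  0 → 1: 15/16
  1 → 2: 15/15
  2 → 3: 4/8
  2 → 9: 11/11
  3 → 4: 4/17
  4 → 9: 4/5
  9 → 10: 15/15
  10 → 11: 15/16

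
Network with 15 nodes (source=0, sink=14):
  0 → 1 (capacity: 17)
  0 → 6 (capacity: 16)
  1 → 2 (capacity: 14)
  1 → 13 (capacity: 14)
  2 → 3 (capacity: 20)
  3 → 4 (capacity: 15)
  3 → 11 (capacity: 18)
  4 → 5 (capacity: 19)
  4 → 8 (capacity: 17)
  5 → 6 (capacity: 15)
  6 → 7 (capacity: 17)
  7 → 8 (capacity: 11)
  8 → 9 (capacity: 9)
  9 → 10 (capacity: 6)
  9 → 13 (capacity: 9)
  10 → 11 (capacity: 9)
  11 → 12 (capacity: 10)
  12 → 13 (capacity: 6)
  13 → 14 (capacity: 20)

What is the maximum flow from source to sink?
Maximum flow = 20

Max flow: 20

Flow assignment:
  0 → 1: 11/17
  0 → 6: 9/16
  1 → 2: 3/14
  1 → 13: 8/14
  2 → 3: 3/20
  3 → 11: 3/18
  6 → 7: 9/17
  7 → 8: 9/11
  8 → 9: 9/9
  9 → 13: 9/9
  11 → 12: 3/10
  12 → 13: 3/6
  13 → 14: 20/20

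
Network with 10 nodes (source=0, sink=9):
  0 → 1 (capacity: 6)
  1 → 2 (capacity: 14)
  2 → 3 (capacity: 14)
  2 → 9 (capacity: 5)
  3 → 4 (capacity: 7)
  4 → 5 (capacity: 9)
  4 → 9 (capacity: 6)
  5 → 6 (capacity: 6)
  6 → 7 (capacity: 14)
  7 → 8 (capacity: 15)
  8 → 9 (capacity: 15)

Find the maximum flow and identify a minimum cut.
Max flow = 6, Min cut edges: (0,1)

Maximum flow: 6
Minimum cut: (0,1)
Partition: S = [0], T = [1, 2, 3, 4, 5, 6, 7, 8, 9]

Max-flow min-cut theorem verified: both equal 6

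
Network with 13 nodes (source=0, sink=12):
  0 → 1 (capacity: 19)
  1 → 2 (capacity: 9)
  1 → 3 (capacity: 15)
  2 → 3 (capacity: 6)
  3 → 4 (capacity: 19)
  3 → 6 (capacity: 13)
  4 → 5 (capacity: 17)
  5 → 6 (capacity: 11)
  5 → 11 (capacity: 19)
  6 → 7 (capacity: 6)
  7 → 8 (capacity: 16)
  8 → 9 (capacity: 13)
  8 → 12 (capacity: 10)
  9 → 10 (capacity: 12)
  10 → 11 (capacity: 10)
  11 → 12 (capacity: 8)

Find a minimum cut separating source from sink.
Min cut value = 14, edges: (6,7), (11,12)

Min cut value: 14
Partition: S = [0, 1, 2, 3, 4, 5, 6, 9, 10, 11], T = [7, 8, 12]
Cut edges: (6,7), (11,12)

By max-flow min-cut theorem, max flow = min cut = 14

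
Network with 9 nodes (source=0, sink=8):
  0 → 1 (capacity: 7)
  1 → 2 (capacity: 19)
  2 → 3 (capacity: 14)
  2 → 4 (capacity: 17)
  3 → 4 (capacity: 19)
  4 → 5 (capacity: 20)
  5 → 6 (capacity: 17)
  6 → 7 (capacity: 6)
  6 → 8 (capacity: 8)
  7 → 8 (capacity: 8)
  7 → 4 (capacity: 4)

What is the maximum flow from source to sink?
Maximum flow = 7

Max flow: 7

Flow assignment:
  0 → 1: 7/7
  1 → 2: 7/19
  2 → 4: 7/17
  4 → 5: 7/20
  5 → 6: 7/17
  6 → 8: 7/8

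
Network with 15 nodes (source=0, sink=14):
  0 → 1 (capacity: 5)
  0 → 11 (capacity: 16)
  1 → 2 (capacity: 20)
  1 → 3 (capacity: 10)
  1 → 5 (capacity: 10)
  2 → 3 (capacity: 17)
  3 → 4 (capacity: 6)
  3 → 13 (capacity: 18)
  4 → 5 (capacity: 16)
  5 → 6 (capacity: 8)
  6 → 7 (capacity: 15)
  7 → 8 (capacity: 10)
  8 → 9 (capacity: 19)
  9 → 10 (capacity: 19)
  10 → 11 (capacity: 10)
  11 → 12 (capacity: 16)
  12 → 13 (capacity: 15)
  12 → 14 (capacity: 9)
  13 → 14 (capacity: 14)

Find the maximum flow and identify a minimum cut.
Max flow = 21, Min cut edges: (0,1), (11,12)

Maximum flow: 21
Minimum cut: (0,1), (11,12)
Partition: S = [0, 4, 5, 6, 7, 8, 9, 10, 11], T = [1, 2, 3, 12, 13, 14]

Max-flow min-cut theorem verified: both equal 21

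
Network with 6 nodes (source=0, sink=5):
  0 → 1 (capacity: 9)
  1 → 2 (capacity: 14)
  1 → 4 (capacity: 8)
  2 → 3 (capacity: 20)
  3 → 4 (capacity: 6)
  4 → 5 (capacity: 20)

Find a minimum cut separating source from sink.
Min cut value = 9, edges: (0,1)

Min cut value: 9
Partition: S = [0], T = [1, 2, 3, 4, 5]
Cut edges: (0,1)

By max-flow min-cut theorem, max flow = min cut = 9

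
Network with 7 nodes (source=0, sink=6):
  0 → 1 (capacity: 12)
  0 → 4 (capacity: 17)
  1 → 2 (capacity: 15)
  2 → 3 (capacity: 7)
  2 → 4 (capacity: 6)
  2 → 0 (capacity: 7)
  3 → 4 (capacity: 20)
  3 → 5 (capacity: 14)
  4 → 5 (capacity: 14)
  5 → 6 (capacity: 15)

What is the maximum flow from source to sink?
Maximum flow = 15

Max flow: 15

Flow assignment:
  0 → 1: 7/12
  0 → 4: 14/17
  1 → 2: 7/15
  2 → 3: 1/7
  2 → 0: 6/7
  3 → 5: 1/14
  4 → 5: 14/14
  5 → 6: 15/15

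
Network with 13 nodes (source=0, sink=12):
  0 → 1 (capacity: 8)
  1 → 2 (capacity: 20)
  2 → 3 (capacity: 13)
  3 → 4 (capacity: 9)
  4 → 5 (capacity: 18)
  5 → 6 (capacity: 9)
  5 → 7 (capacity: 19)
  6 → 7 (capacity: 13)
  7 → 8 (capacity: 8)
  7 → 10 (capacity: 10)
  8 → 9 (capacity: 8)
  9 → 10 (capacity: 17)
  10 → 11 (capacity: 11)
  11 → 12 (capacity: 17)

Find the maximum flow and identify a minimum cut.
Max flow = 8, Min cut edges: (0,1)

Maximum flow: 8
Minimum cut: (0,1)
Partition: S = [0], T = [1, 2, 3, 4, 5, 6, 7, 8, 9, 10, 11, 12]

Max-flow min-cut theorem verified: both equal 8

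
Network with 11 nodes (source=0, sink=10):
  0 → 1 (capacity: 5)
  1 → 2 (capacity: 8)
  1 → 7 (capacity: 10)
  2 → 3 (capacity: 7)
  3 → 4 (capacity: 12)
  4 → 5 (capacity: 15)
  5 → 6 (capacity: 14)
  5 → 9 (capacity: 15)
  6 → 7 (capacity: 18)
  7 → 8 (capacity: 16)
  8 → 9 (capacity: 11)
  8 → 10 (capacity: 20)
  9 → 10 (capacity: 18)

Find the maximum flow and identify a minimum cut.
Max flow = 5, Min cut edges: (0,1)

Maximum flow: 5
Minimum cut: (0,1)
Partition: S = [0], T = [1, 2, 3, 4, 5, 6, 7, 8, 9, 10]

Max-flow min-cut theorem verified: both equal 5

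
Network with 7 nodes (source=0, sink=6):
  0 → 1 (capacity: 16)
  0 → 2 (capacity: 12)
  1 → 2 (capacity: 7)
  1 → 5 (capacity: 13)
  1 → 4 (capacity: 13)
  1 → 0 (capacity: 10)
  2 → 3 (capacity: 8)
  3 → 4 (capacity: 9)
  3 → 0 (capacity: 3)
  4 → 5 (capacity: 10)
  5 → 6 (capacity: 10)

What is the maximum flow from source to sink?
Maximum flow = 10

Max flow: 10

Flow assignment:
  0 → 1: 10/16
  0 → 2: 3/12
  1 → 5: 10/13
  2 → 3: 3/8
  3 → 0: 3/3
  5 → 6: 10/10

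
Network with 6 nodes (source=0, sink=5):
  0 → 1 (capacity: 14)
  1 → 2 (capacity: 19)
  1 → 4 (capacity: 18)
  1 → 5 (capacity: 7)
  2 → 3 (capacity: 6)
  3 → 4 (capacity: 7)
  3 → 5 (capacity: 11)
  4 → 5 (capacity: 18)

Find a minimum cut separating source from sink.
Min cut value = 14, edges: (0,1)

Min cut value: 14
Partition: S = [0], T = [1, 2, 3, 4, 5]
Cut edges: (0,1)

By max-flow min-cut theorem, max flow = min cut = 14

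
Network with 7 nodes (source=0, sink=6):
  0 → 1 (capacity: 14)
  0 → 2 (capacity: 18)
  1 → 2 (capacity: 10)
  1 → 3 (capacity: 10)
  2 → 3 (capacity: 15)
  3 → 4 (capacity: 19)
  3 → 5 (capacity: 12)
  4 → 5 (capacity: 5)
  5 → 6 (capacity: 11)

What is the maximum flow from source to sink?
Maximum flow = 11

Max flow: 11

Flow assignment:
  0 → 2: 11/18
  2 → 3: 11/15
  3 → 5: 11/12
  5 → 6: 11/11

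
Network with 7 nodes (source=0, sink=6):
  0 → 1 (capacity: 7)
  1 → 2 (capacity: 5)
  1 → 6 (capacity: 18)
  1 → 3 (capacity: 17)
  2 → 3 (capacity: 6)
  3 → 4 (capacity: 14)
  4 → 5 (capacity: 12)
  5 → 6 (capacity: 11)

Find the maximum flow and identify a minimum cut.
Max flow = 7, Min cut edges: (0,1)

Maximum flow: 7
Minimum cut: (0,1)
Partition: S = [0], T = [1, 2, 3, 4, 5, 6]

Max-flow min-cut theorem verified: both equal 7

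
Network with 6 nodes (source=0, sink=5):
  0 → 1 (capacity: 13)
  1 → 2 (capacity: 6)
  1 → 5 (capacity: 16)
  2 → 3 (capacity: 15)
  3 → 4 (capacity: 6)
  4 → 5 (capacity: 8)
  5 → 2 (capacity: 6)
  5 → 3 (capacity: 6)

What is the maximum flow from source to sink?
Maximum flow = 13

Max flow: 13

Flow assignment:
  0 → 1: 13/13
  1 → 5: 13/16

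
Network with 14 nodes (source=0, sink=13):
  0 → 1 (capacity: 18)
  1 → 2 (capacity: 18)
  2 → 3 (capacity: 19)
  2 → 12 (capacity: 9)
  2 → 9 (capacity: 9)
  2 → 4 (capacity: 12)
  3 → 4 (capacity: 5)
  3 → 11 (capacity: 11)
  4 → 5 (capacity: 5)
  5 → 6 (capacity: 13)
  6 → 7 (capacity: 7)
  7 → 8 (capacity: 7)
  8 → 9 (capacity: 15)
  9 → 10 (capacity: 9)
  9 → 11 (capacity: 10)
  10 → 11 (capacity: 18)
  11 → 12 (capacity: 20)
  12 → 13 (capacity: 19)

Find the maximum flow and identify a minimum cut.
Max flow = 18, Min cut edges: (1,2)

Maximum flow: 18
Minimum cut: (1,2)
Partition: S = [0, 1], T = [2, 3, 4, 5, 6, 7, 8, 9, 10, 11, 12, 13]

Max-flow min-cut theorem verified: both equal 18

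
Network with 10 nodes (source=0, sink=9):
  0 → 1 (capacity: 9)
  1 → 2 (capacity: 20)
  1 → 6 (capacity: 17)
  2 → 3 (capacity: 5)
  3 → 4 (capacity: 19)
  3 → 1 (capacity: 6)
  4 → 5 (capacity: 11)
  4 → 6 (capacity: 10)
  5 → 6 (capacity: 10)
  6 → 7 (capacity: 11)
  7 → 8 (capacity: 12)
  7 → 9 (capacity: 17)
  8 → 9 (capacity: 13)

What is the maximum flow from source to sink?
Maximum flow = 9

Max flow: 9

Flow assignment:
  0 → 1: 9/9
  1 → 6: 9/17
  6 → 7: 9/11
  7 → 9: 9/17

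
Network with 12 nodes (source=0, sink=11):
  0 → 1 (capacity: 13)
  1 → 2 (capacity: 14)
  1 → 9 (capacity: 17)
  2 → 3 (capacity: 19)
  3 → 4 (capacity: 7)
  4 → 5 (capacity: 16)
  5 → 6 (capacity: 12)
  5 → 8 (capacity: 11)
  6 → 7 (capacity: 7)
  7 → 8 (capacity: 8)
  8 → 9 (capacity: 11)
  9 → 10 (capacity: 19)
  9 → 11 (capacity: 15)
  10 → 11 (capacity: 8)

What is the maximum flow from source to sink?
Maximum flow = 13

Max flow: 13

Flow assignment:
  0 → 1: 13/13
  1 → 9: 13/17
  9 → 11: 13/15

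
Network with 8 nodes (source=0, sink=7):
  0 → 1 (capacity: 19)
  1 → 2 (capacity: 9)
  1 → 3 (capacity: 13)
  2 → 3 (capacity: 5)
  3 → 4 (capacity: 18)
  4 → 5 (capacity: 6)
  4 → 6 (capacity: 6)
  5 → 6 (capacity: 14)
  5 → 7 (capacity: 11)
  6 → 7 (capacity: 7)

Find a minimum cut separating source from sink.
Min cut value = 12, edges: (4,5), (4,6)

Min cut value: 12
Partition: S = [0, 1, 2, 3, 4], T = [5, 6, 7]
Cut edges: (4,5), (4,6)

By max-flow min-cut theorem, max flow = min cut = 12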